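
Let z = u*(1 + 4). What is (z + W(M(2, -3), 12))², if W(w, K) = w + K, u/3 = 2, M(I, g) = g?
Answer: 1521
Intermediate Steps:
u = 6 (u = 3*2 = 6)
z = 30 (z = 6*(1 + 4) = 6*5 = 30)
W(w, K) = K + w
(z + W(M(2, -3), 12))² = (30 + (12 - 3))² = (30 + 9)² = 39² = 1521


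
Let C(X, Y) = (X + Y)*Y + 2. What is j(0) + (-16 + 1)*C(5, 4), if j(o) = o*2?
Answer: -570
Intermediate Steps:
j(o) = 2*o
C(X, Y) = 2 + Y*(X + Y) (C(X, Y) = Y*(X + Y) + 2 = 2 + Y*(X + Y))
j(0) + (-16 + 1)*C(5, 4) = 2*0 + (-16 + 1)*(2 + 4² + 5*4) = 0 - 15*(2 + 16 + 20) = 0 - 15*38 = 0 - 570 = -570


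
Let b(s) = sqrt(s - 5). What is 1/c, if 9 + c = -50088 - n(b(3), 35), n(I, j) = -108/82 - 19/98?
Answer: -4018/201283675 ≈ -1.9962e-5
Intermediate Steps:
b(s) = sqrt(-5 + s)
n(I, j) = -6071/4018 (n(I, j) = -108*1/82 - 19*1/98 = -54/41 - 19/98 = -6071/4018)
c = -201283675/4018 (c = -9 + (-50088 - 1*(-6071/4018)) = -9 + (-50088 + 6071/4018) = -9 - 201247513/4018 = -201283675/4018 ≈ -50096.)
1/c = 1/(-201283675/4018) = -4018/201283675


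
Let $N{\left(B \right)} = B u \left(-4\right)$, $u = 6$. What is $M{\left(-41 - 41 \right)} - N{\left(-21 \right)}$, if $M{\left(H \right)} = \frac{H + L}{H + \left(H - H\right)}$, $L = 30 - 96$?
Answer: $- \frac{20590}{41} \approx -502.2$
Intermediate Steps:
$L = -66$
$N{\left(B \right)} = - 24 B$ ($N{\left(B \right)} = B 6 \left(-4\right) = 6 B \left(-4\right) = - 24 B$)
$M{\left(H \right)} = \frac{-66 + H}{H}$ ($M{\left(H \right)} = \frac{H - 66}{H + \left(H - H\right)} = \frac{-66 + H}{H + 0} = \frac{-66 + H}{H}$)
$M{\left(-41 - 41 \right)} - N{\left(-21 \right)} = \frac{-66 - 82}{-41 - 41} - \left(-24\right) \left(-21\right) = \frac{-66 - 82}{-41 - 41} - 504 = \frac{-66 - 82}{-82} - 504 = \left(- \frac{1}{82}\right) \left(-148\right) - 504 = \frac{74}{41} - 504 = - \frac{20590}{41}$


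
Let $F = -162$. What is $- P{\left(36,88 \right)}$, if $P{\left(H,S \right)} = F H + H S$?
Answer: $2664$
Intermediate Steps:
$P{\left(H,S \right)} = - 162 H + H S$
$- P{\left(36,88 \right)} = - 36 \left(-162 + 88\right) = - 36 \left(-74\right) = \left(-1\right) \left(-2664\right) = 2664$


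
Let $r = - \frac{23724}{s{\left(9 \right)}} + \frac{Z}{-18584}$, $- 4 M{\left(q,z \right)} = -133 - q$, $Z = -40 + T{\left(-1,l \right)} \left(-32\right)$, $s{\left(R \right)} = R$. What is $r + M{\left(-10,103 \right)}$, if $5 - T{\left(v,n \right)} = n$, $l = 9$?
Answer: $- \frac{24208027}{9292} \approx -2605.3$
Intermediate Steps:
$T{\left(v,n \right)} = 5 - n$
$Z = 88$ ($Z = -40 + \left(5 - 9\right) \left(-32\right) = -40 - -128 = -40 + 128 = 88$)
$M{\left(q,z \right)} = \frac{133}{4} + \frac{q}{4}$ ($M{\left(q,z \right)} = - \frac{-133 - q}{4} = \frac{133}{4} + \frac{q}{4}$)
$r = - \frac{6123439}{2323}$ ($r = - \frac{23724}{9} + \frac{88}{-18584} = \left(-23724\right) \frac{1}{9} + 88 \left(- \frac{1}{18584}\right) = -2636 - \frac{11}{2323} = - \frac{6123439}{2323} \approx -2636.0$)
$r + M{\left(-10,103 \right)} = - \frac{6123439}{2323} + \left(\frac{133}{4} + \frac{1}{4} \left(-10\right)\right) = - \frac{6123439}{2323} + \left(\frac{133}{4} - \frac{5}{2}\right) = - \frac{6123439}{2323} + \frac{123}{4} = - \frac{24208027}{9292}$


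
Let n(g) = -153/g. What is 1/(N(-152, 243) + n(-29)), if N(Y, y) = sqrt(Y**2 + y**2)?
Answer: -4437/69067264 + 841*sqrt(82153)/69067264 ≈ 0.0034258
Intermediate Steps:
1/(N(-152, 243) + n(-29)) = 1/(sqrt((-152)**2 + 243**2) - 153/(-29)) = 1/(sqrt(23104 + 59049) - 153*(-1/29)) = 1/(sqrt(82153) + 153/29) = 1/(153/29 + sqrt(82153))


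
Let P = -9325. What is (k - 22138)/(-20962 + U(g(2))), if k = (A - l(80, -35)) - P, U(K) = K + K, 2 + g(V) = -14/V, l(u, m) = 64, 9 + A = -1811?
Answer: 14697/20980 ≈ 0.70052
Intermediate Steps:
A = -1820 (A = -9 - 1811 = -1820)
g(V) = -2 - 14/V
U(K) = 2*K
k = 7441 (k = (-1820 - 1*64) - 1*(-9325) = (-1820 - 64) + 9325 = -1884 + 9325 = 7441)
(k - 22138)/(-20962 + U(g(2))) = (7441 - 22138)/(-20962 + 2*(-2 - 14/2)) = -14697/(-20962 + 2*(-2 - 14*1/2)) = -14697/(-20962 + 2*(-2 - 7)) = -14697/(-20962 + 2*(-9)) = -14697/(-20962 - 18) = -14697/(-20980) = -14697*(-1/20980) = 14697/20980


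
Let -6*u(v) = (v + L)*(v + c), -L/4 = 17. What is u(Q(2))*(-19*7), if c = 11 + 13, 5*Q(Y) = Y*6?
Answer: -959728/25 ≈ -38389.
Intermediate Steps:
L = -68 (L = -4*17 = -68)
Q(Y) = 6*Y/5 (Q(Y) = (Y*6)/5 = (6*Y)/5 = 6*Y/5)
c = 24
u(v) = -(-68 + v)*(24 + v)/6 (u(v) = -(v - 68)*(v + 24)/6 = -(-68 + v)*(24 + v)/6)
u(Q(2))*(-19*7) = (272 - ((6/5)*2)²/6 + 22*((6/5)*2)/3)*(-19*7) = (272 - (12/5)²/6 + (22/3)*(12/5))*(-133) = (272 - ⅙*144/25 + 88/5)*(-133) = (272 - 24/25 + 88/5)*(-133) = (7216/25)*(-133) = -959728/25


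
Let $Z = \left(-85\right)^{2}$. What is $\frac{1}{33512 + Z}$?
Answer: $\frac{1}{40737} \approx 2.4548 \cdot 10^{-5}$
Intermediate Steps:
$Z = 7225$
$\frac{1}{33512 + Z} = \frac{1}{33512 + 7225} = \frac{1}{40737}$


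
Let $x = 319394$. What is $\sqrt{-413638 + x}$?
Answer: $2 i \sqrt{23561} \approx 306.99 i$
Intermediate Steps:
$\sqrt{-413638 + x} = \sqrt{-413638 + 319394} = \sqrt{-94244} = 2 i \sqrt{23561}$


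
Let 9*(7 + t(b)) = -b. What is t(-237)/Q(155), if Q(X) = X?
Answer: 58/465 ≈ 0.12473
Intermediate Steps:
t(b) = -7 - b/9 (t(b) = -7 + (-b)/9 = -7 - b/9)
t(-237)/Q(155) = (-7 - ⅑*(-237))/155 = (-7 + 79/3)*(1/155) = (58/3)*(1/155) = 58/465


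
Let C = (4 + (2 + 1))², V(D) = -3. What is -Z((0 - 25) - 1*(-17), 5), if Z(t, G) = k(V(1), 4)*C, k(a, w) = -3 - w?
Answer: 343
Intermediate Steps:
C = 49 (C = (4 + 3)² = 7² = 49)
Z(t, G) = -343 (Z(t, G) = (-3 - 1*4)*49 = (-3 - 4)*49 = -7*49 = -343)
-Z((0 - 25) - 1*(-17), 5) = -1*(-343) = 343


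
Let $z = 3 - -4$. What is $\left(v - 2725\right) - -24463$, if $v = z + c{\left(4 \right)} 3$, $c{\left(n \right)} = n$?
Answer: $21757$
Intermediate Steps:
$z = 7$ ($z = 3 + 4 = 7$)
$v = 19$ ($v = 7 + 4 \cdot 3 = 7 + 12 = 19$)
$\left(v - 2725\right) - -24463 = \left(19 - 2725\right) - -24463 = \left(19 - 2725\right) + 24463 = -2706 + 24463 = 21757$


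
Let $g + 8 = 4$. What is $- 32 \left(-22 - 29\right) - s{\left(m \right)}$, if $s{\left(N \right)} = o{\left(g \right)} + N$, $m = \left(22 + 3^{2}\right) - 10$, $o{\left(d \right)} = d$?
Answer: $1615$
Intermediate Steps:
$g = -4$ ($g = -8 + 4 = -4$)
$m = 21$ ($m = \left(22 + 9\right) - 10 = 31 - 10 = 21$)
$s{\left(N \right)} = -4 + N$
$- 32 \left(-22 - 29\right) - s{\left(m \right)} = - 32 \left(-22 - 29\right) - \left(-4 + 21\right) = \left(-32\right) \left(-51\right) - 17 = 1632 - 17 = 1615$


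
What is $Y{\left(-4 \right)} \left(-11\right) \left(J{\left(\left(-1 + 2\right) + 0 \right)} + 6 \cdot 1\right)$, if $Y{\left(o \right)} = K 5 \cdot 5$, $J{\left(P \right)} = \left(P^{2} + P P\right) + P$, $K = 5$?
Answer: $-12375$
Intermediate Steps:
$J{\left(P \right)} = P + 2 P^{2}$ ($J{\left(P \right)} = \left(P^{2} + P^{2}\right) + P = 2 P^{2} + P = P + 2 P^{2}$)
$Y{\left(o \right)} = 125$ ($Y{\left(o \right)} = 5 \cdot 5 \cdot 5 = 25 \cdot 5 = 125$)
$Y{\left(-4 \right)} \left(-11\right) \left(J{\left(\left(-1 + 2\right) + 0 \right)} + 6 \cdot 1\right) = 125 \left(-11\right) \left(\left(\left(-1 + 2\right) + 0\right) \left(1 + 2 \left(\left(-1 + 2\right) + 0\right)\right) + 6 \cdot 1\right) = - 1375 \left(\left(1 + 0\right) \left(1 + 2 \left(1 + 0\right)\right) + 6\right) = - 1375 \left(1 \left(1 + 2 \cdot 1\right) + 6\right) = - 1375 \left(1 \left(1 + 2\right) + 6\right) = - 1375 \left(1 \cdot 3 + 6\right) = - 1375 \left(3 + 6\right) = \left(-1375\right) 9 = -12375$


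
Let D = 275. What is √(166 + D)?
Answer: 21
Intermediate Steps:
√(166 + D) = √(166 + 275) = √441 = 21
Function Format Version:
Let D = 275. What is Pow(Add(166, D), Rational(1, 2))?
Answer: 21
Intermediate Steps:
Pow(Add(166, D), Rational(1, 2)) = Pow(Add(166, 275), Rational(1, 2)) = Pow(441, Rational(1, 2)) = 21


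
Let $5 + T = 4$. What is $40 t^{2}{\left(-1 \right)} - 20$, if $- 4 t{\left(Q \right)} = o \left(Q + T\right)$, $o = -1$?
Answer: $-10$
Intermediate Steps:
$T = -1$ ($T = -5 + 4 = -1$)
$t{\left(Q \right)} = - \frac{1}{4} + \frac{Q}{4}$ ($t{\left(Q \right)} = - \frac{\left(-1\right) \left(Q - 1\right)}{4} = - \frac{\left(-1\right) \left(-1 + Q\right)}{4} = - \frac{1 - Q}{4} = - \frac{1}{4} + \frac{Q}{4}$)
$40 t^{2}{\left(-1 \right)} - 20 = 40 \left(- \frac{1}{4} + \frac{1}{4} \left(-1\right)\right)^{2} - 20 = 40 \left(- \frac{1}{4} - \frac{1}{4}\right)^{2} - 20 = 40 \left(- \frac{1}{2}\right)^{2} - 20 = 40 \cdot \frac{1}{4} - 20 = 10 - 20 = -10$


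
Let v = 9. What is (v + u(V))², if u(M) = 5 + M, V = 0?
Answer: 196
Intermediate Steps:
(v + u(V))² = (9 + (5 + 0))² = (9 + 5)² = 14² = 196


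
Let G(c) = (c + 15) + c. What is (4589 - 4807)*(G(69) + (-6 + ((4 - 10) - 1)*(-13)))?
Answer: -51884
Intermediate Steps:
G(c) = 15 + 2*c (G(c) = (15 + c) + c = 15 + 2*c)
(4589 - 4807)*(G(69) + (-6 + ((4 - 10) - 1)*(-13))) = (4589 - 4807)*((15 + 2*69) + (-6 + ((4 - 10) - 1)*(-13))) = -218*((15 + 138) + (-6 + (-6 - 1)*(-13))) = -218*(153 + (-6 - 7*(-13))) = -218*(153 + (-6 + 91)) = -218*(153 + 85) = -218*238 = -51884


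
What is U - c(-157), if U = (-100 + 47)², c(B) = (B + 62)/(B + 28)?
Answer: 362266/129 ≈ 2808.3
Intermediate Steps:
c(B) = (62 + B)/(28 + B)
U = 2809 (U = (-53)² = 2809)
U - c(-157) = 2809 - (62 - 157)/(28 - 157) = 2809 - (-95)/(-129) = 2809 - (-1)*(-95)/129 = 2809 - 1*95/129 = 2809 - 95/129 = 362266/129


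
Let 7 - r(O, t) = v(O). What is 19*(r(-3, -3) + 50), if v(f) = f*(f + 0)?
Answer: 912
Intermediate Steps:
v(f) = f**2 (v(f) = f*f = f**2)
r(O, t) = 7 - O**2
19*(r(-3, -3) + 50) = 19*((7 - 1*(-3)**2) + 50) = 19*((7 - 1*9) + 50) = 19*((7 - 9) + 50) = 19*(-2 + 50) = 19*48 = 912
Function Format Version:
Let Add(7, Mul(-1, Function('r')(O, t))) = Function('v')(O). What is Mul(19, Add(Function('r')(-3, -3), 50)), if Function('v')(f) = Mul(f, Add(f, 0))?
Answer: 912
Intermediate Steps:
Function('v')(f) = Pow(f, 2) (Function('v')(f) = Mul(f, f) = Pow(f, 2))
Function('r')(O, t) = Add(7, Mul(-1, Pow(O, 2)))
Mul(19, Add(Function('r')(-3, -3), 50)) = Mul(19, Add(Add(7, Mul(-1, Pow(-3, 2))), 50)) = Mul(19, Add(Add(7, Mul(-1, 9)), 50)) = Mul(19, Add(Add(7, -9), 50)) = Mul(19, Add(-2, 50)) = Mul(19, 48) = 912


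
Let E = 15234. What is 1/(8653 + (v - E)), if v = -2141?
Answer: -1/8722 ≈ -0.00011465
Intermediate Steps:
1/(8653 + (v - E)) = 1/(8653 + (-2141 - 1*15234)) = 1/(8653 + (-2141 - 15234)) = 1/(8653 - 17375) = 1/(-8722) = -1/8722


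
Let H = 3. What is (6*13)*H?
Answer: 234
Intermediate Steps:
(6*13)*H = (6*13)*3 = 78*3 = 234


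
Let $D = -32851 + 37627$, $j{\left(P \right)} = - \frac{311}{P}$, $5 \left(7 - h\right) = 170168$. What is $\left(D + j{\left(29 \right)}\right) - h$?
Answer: $\frac{5624822}{145} \approx 38792.0$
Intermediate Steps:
$h = - \frac{170133}{5}$ ($h = 7 - \frac{170168}{5} = - \frac{170133}{5} \approx -34027.0$)
$D = 4776$
$\left(D + j{\left(29 \right)}\right) - h = \left(4776 - \frac{311}{29}\right) - - \frac{170133}{5} = \left(4776 - \frac{311}{29}\right) + \frac{170133}{5} = \frac{138193}{29} + \frac{170133}{5} = \frac{5624822}{145}$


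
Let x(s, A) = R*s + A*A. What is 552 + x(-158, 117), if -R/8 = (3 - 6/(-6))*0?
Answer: 14241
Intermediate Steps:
R = 0 (R = -8*(3 - 6/(-6))*0 = -8*(3 - 6*(-⅙))*0 = -8*(3 + 1)*0 = -32*0 = -8*0 = 0)
x(s, A) = A² (x(s, A) = 0*s + A*A = 0 + A² = A²)
552 + x(-158, 117) = 552 + 117² = 552 + 13689 = 14241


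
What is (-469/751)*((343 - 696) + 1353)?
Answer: -469000/751 ≈ -624.50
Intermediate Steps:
(-469/751)*((343 - 696) + 1353) = (-469*1/751)*(-353 + 1353) = -469/751*1000 = -469000/751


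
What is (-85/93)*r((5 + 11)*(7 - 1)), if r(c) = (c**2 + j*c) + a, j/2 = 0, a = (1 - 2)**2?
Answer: -783445/93 ≈ -8424.1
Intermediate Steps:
a = 1 (a = (-1)**2 = 1)
j = 0 (j = 2*0 = 0)
r(c) = 1 + c**2 (r(c) = (c**2 + 0*c) + 1 = (c**2 + 0) + 1 = c**2 + 1 = 1 + c**2)
(-85/93)*r((5 + 11)*(7 - 1)) = (-85/93)*(1 + ((5 + 11)*(7 - 1))**2) = (-85*1/93)*(1 + (16*6)**2) = -85*(1 + 96**2)/93 = -85*(1 + 9216)/93 = -85/93*9217 = -783445/93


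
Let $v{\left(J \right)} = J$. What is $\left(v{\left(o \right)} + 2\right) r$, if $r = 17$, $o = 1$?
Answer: $51$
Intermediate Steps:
$\left(v{\left(o \right)} + 2\right) r = \left(1 + 2\right) 17 = 3 \cdot 17 = 51$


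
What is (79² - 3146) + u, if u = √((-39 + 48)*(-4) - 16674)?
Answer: 3095 + I*√16710 ≈ 3095.0 + 129.27*I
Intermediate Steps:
u = I*√16710 (u = √(9*(-4) - 16674) = √(-36 - 16674) = √(-16710) = I*√16710 ≈ 129.27*I)
(79² - 3146) + u = (79² - 3146) + I*√16710 = (6241 - 3146) + I*√16710 = 3095 + I*√16710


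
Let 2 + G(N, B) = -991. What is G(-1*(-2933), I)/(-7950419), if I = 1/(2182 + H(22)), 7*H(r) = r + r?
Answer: 993/7950419 ≈ 0.00012490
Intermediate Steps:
H(r) = 2*r/7 (H(r) = (r + r)/7 = (2*r)/7 = 2*r/7)
I = 7/15318 (I = 1/(2182 + (2/7)*22) = 1/(2182 + 44/7) = 1/(15318/7) = 7/15318 ≈ 0.00045698)
G(N, B) = -993 (G(N, B) = -2 - 991 = -993)
G(-1*(-2933), I)/(-7950419) = -993/(-7950419) = -993*(-1/7950419) = 993/7950419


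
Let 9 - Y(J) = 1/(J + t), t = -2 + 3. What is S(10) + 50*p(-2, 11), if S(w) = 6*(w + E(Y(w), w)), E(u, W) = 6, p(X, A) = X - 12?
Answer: -604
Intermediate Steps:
t = 1
Y(J) = 9 - 1/(1 + J) (Y(J) = 9 - 1/(J + 1) = 9 - 1/(1 + J))
p(X, A) = -12 + X
S(w) = 36 + 6*w (S(w) = 6*(w + 6) = 6*(6 + w) = 36 + 6*w)
S(10) + 50*p(-2, 11) = (36 + 6*10) + 50*(-12 - 2) = (36 + 60) + 50*(-14) = 96 - 700 = -604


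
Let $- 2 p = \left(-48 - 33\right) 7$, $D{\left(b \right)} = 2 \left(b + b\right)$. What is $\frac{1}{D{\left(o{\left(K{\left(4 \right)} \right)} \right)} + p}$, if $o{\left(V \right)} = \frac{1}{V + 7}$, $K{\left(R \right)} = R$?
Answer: $\frac{22}{6245} \approx 0.0035228$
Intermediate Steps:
$o{\left(V \right)} = \frac{1}{7 + V}$
$D{\left(b \right)} = 4 b$ ($D{\left(b \right)} = 2 \cdot 2 b = 4 b$)
$p = \frac{567}{2}$ ($p = - \frac{\left(-48 - 33\right) 7}{2} = - \frac{\left(-81\right) 7}{2} = \left(- \frac{1}{2}\right) \left(-567\right) = \frac{567}{2} \approx 283.5$)
$\frac{1}{D{\left(o{\left(K{\left(4 \right)} \right)} \right)} + p} = \frac{1}{\frac{4}{7 + 4} + \frac{567}{2}} = \frac{1}{\frac{4}{11} + \frac{567}{2}} = \frac{1}{\frac{6245}{22}} = \frac{22}{6245}$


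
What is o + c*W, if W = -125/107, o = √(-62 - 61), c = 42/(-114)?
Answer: 875/2033 + I*√123 ≈ 0.4304 + 11.091*I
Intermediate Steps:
c = -7/19 (c = 42*(-1/114) = -7/19 ≈ -0.36842)
o = I*√123 (o = √(-123) = I*√123 ≈ 11.091*I)
W = -125/107 (W = -125*1/107 = -125/107 ≈ -1.1682)
o + c*W = I*√123 - 7/19*(-125/107) = I*√123 + 875/2033 = 875/2033 + I*√123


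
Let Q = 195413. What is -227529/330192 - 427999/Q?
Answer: -20642663365/7169312144 ≈ -2.8793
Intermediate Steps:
-227529/330192 - 427999/Q = -227529/330192 - 427999/195413 = -227529*1/330192 - 427999*1/195413 = -25281/36688 - 427999/195413 = -20642663365/7169312144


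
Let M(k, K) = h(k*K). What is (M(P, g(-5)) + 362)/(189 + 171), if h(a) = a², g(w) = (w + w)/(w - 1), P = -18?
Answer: 631/180 ≈ 3.5056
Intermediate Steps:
g(w) = 2*w/(-1 + w) (g(w) = (2*w)/(-1 + w) = 2*w/(-1 + w))
M(k, K) = K²*k² (M(k, K) = (k*K)² = (K*k)² = K²*k²)
(M(P, g(-5)) + 362)/(189 + 171) = ((2*(-5)/(-1 - 5))²*(-18)² + 362)/(189 + 171) = ((2*(-5)/(-6))²*324 + 362)/360 = ((2*(-5)*(-⅙))²*324 + 362)*(1/360) = ((5/3)²*324 + 362)*(1/360) = ((25/9)*324 + 362)*(1/360) = (900 + 362)*(1/360) = 1262*(1/360) = 631/180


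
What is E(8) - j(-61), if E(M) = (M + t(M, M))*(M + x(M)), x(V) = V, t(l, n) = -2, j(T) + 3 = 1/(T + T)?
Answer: 12079/122 ≈ 99.008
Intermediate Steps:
j(T) = -3 + 1/(2*T) (j(T) = -3 + 1/(T + T) = -3 + 1/(2*T))
E(M) = 2*M*(-2 + M) (E(M) = (M - 2)*(M + M) = (-2 + M)*(2*M) = 2*M*(-2 + M))
E(8) - j(-61) = 2*8*(-2 + 8) - (-3 + (½)/(-61)) = 2*8*6 - (-3 + (½)*(-1/61)) = 96 - (-3 - 1/122) = 96 - 1*(-367/122) = 96 + 367/122 = 12079/122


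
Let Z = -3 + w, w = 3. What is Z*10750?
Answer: 0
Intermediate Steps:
Z = 0 (Z = -3 + 3 = 0)
Z*10750 = 0*10750 = 0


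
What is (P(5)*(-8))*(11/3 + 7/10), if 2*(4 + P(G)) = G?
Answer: 262/5 ≈ 52.400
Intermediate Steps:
P(G) = -4 + G/2
(P(5)*(-8))*(11/3 + 7/10) = ((-4 + (1/2)*5)*(-8))*(11/3 + 7/10) = ((-4 + 5/2)*(-8))*(11*(1/3) + 7*(1/10)) = (-3/2*(-8))*(11/3 + 7/10) = 12*(131/30) = 262/5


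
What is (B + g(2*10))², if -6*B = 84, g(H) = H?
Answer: 36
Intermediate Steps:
B = -14 (B = -⅙*84 = -14)
(B + g(2*10))² = (-14 + 2*10)² = (-14 + 20)² = 6² = 36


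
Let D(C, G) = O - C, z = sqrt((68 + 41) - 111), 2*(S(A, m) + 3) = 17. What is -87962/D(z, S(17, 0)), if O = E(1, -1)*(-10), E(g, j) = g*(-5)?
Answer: -2199050/1251 - 43981*I*sqrt(2)/1251 ≈ -1757.8 - 49.719*I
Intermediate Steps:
S(A, m) = 11/2 (S(A, m) = -3 + (1/2)*17 = -3 + 17/2 = 11/2)
E(g, j) = -5*g
z = I*sqrt(2) (z = sqrt(109 - 111) = sqrt(-2) = I*sqrt(2) ≈ 1.4142*I)
O = 50 (O = -5*1*(-10) = -5*(-10) = 50)
D(C, G) = 50 - C
-87962/D(z, S(17, 0)) = -87962/(50 - I*sqrt(2))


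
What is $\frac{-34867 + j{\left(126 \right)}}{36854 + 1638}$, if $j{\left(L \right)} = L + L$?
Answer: $- \frac{34615}{38492} \approx -0.89928$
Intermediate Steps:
$j{\left(L \right)} = 2 L$
$\frac{-34867 + j{\left(126 \right)}}{36854 + 1638} = \frac{-34867 + 2 \cdot 126}{36854 + 1638} = \frac{-34867 + 252}{38492} = \left(-34615\right) \frac{1}{38492} = - \frac{34615}{38492}$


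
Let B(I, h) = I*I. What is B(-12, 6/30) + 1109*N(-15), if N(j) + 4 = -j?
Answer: 12343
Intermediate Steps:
N(j) = -4 - j
B(I, h) = I**2
B(-12, 6/30) + 1109*N(-15) = (-12)**2 + 1109*(-4 - 1*(-15)) = 144 + 1109*(-4 + 15) = 144 + 1109*11 = 144 + 12199 = 12343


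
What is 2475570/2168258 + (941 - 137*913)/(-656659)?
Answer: 947386434375/711903065011 ≈ 1.3308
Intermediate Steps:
2475570/2168258 + (941 - 137*913)/(-656659) = 2475570*(1/2168258) + (941 - 125081)*(-1/656659) = 1237785/1084129 - 124140*(-1/656659) = 1237785/1084129 + 124140/656659 = 947386434375/711903065011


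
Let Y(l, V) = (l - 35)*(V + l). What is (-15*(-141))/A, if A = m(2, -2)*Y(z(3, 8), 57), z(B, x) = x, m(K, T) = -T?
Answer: -47/78 ≈ -0.60256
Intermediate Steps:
Y(l, V) = (-35 + l)*(V + l)
A = -3510 (A = (-1*(-2))*(8² - 35*57 - 35*8 + 57*8) = 2*(64 - 1995 - 280 + 456) = 2*(-1755) = -3510)
(-15*(-141))/A = -15*(-141)/(-3510) = 2115*(-1/3510) = -47/78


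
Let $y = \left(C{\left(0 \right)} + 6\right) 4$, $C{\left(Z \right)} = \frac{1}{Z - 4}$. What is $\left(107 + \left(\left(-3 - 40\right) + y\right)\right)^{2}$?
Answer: $7569$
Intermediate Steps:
$C{\left(Z \right)} = \frac{1}{-4 + Z}$
$y = 23$ ($y = \left(\frac{1}{-4 + 0} + 6\right) 4 = \left(\frac{1}{-4} + 6\right) 4 = \left(- \frac{1}{4} + 6\right) 4 = \frac{23}{4} \cdot 4 = 23$)
$\left(107 + \left(\left(-3 - 40\right) + y\right)\right)^{2} = \left(107 + \left(\left(-3 - 40\right) + 23\right)\right)^{2} = \left(107 + \left(-43 + 23\right)\right)^{2} = \left(107 - 20\right)^{2} = 87^{2} = 7569$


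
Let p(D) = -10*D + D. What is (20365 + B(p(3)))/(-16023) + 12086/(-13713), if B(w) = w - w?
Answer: -22519963/10463019 ≈ -2.1523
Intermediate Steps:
p(D) = -9*D
B(w) = 0
(20365 + B(p(3)))/(-16023) + 12086/(-13713) = (20365 + 0)/(-16023) + 12086/(-13713) = 20365*(-1/16023) + 12086*(-1/13713) = -20365/16023 - 12086/13713 = -22519963/10463019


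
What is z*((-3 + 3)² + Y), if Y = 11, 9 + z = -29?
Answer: -418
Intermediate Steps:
z = -38 (z = -9 - 29 = -38)
z*((-3 + 3)² + Y) = -38*((-3 + 3)² + 11) = -38*(0² + 11) = -38*(0 + 11) = -38*11 = -418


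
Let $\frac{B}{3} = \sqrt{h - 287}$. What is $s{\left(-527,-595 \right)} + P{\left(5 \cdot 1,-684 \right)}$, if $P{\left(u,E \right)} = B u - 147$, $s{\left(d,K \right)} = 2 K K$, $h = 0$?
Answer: $707903 + 15 i \sqrt{287} \approx 7.079 \cdot 10^{5} + 254.12 i$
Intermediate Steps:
$B = 3 i \sqrt{287}$ ($B = 3 \sqrt{0 - 287} = 3 \sqrt{-287} = 3 i \sqrt{287} \approx 50.823 i$)
$s{\left(d,K \right)} = 2 K^{2}$
$P{\left(u,E \right)} = -147 + 3 i u \sqrt{287}$ ($P{\left(u,E \right)} = 3 i \sqrt{287} u - 147 = 3 i u \sqrt{287} - 147 = -147 + 3 i u \sqrt{287}$)
$s{\left(-527,-595 \right)} + P{\left(5 \cdot 1,-684 \right)} = 2 \left(-595\right)^{2} - \left(147 - 3 i 5 \cdot 1 \sqrt{287}\right) = 2 \cdot 354025 - \left(147 - 3 i 5 \sqrt{287}\right) = 708050 - \left(147 - 15 i \sqrt{287}\right) = 707903 + 15 i \sqrt{287}$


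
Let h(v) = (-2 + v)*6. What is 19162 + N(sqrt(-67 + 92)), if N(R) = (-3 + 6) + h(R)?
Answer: 19183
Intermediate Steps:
h(v) = -12 + 6*v
N(R) = -9 + 6*R (N(R) = (-3 + 6) + (-12 + 6*R) = 3 + (-12 + 6*R) = -9 + 6*R)
19162 + N(sqrt(-67 + 92)) = 19162 + (-9 + 6*sqrt(-67 + 92)) = 19162 + (-9 + 6*sqrt(25)) = 19162 + (-9 + 6*5) = 19162 + (-9 + 30) = 19162 + 21 = 19183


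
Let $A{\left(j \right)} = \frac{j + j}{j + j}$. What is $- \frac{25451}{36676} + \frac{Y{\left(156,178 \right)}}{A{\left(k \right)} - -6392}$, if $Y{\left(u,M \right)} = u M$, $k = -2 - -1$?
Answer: $\frac{285236975}{78156556} \approx 3.6496$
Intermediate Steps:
$k = -1$ ($k = -2 + 1 = -1$)
$A{\left(j \right)} = 1$ ($A{\left(j \right)} = \frac{2 j}{2 j} = 2 j \frac{1}{2 j} = 1$)
$Y{\left(u,M \right)} = M u$
$- \frac{25451}{36676} + \frac{Y{\left(156,178 \right)}}{A{\left(k \right)} - -6392} = - \frac{25451}{36676} + \frac{178 \cdot 156}{1 - -6392} = \left(-25451\right) \frac{1}{36676} + \frac{27768}{1 + 6392} = - \frac{25451}{36676} + \frac{27768}{6393} = - \frac{25451}{36676} + 27768 \cdot \frac{1}{6393} = - \frac{25451}{36676} + \frac{9256}{2131} = \frac{285236975}{78156556}$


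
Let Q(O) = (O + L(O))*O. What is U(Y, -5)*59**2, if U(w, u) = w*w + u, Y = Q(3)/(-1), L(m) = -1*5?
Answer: 107911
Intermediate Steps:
L(m) = -5
Q(O) = O*(-5 + O) (Q(O) = (O - 5)*O = (-5 + O)*O = O*(-5 + O))
Y = 6 (Y = (3*(-5 + 3))/(-1) = (3*(-2))*(-1) = -6*(-1) = 6)
U(w, u) = u + w**2 (U(w, u) = w**2 + u = u + w**2)
U(Y, -5)*59**2 = (-5 + 6**2)*59**2 = (-5 + 36)*3481 = 31*3481 = 107911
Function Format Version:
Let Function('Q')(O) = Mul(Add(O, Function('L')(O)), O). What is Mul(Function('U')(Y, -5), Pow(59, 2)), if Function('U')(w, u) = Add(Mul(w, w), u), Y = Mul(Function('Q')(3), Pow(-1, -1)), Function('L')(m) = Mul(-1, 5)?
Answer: 107911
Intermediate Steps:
Function('L')(m) = -5
Function('Q')(O) = Mul(O, Add(-5, O)) (Function('Q')(O) = Mul(Add(O, -5), O) = Mul(Add(-5, O), O) = Mul(O, Add(-5, O)))
Y = 6 (Y = Mul(Mul(3, Add(-5, 3)), Pow(-1, -1)) = Mul(Mul(3, -2), -1) = Mul(-6, -1) = 6)
Function('U')(w, u) = Add(u, Pow(w, 2)) (Function('U')(w, u) = Add(Pow(w, 2), u) = Add(u, Pow(w, 2)))
Mul(Function('U')(Y, -5), Pow(59, 2)) = Mul(Add(-5, Pow(6, 2)), Pow(59, 2)) = Mul(Add(-5, 36), 3481) = Mul(31, 3481) = 107911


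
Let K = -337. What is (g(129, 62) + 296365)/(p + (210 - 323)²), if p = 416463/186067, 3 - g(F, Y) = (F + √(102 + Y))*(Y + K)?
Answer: 61745031481/2376305986 + 51168425*√41/1188152993 ≈ 26.259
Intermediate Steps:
g(F, Y) = 3 - (-337 + Y)*(F + √(102 + Y)) (g(F, Y) = 3 - (F + √(102 + Y))*(Y - 337) = 3 - (F + √(102 + Y))*(-337 + Y) = 3 - (-337 + Y)*(F + √(102 + Y)))
p = 416463/186067 (p = 416463*(1/186067) = 416463/186067 ≈ 2.2382)
(g(129, 62) + 296365)/(p + (210 - 323)²) = ((3 + 337*129 + 337*√(102 + 62) - 1*129*62 - 1*62*√(102 + 62)) + 296365)/(416463/186067 + (210 - 323)²) = ((3 + 43473 + 337*√164 - 7998 - 1*62*√164) + 296365)/(416463/186067 + (-113)²) = ((3 + 43473 + 337*(2*√41) - 7998 - 1*62*2*√41) + 296365)/(416463/186067 + 12769) = ((3 + 43473 + 674*√41 - 7998 - 124*√41) + 296365)/(2376305986/186067) = ((35478 + 550*√41) + 296365)*(186067/2376305986) = (331843 + 550*√41)*(186067/2376305986) = 61745031481/2376305986 + 51168425*√41/1188152993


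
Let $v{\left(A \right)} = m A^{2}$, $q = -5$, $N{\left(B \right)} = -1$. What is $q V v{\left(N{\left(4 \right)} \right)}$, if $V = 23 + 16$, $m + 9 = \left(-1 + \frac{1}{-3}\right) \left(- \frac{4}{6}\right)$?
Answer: $\frac{4745}{3} \approx 1581.7$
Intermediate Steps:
$m = - \frac{73}{9}$ ($m = -9 + \left(-1 + \frac{1}{-3}\right) \left(- \frac{4}{6}\right) = -9 + \left(-1 - \frac{1}{3}\right) \left(\left(-4\right) \frac{1}{6}\right) = -9 - - \frac{8}{9} = -9 + \frac{8}{9} = - \frac{73}{9} \approx -8.1111$)
$V = 39$
$v{\left(A \right)} = - \frac{73 A^{2}}{9}$
$q V v{\left(N{\left(4 \right)} \right)} = \left(-5\right) 39 \left(- \frac{73 \left(-1\right)^{2}}{9}\right) = - 195 \left(\left(- \frac{73}{9}\right) 1\right) = \left(-195\right) \left(- \frac{73}{9}\right) = \frac{4745}{3}$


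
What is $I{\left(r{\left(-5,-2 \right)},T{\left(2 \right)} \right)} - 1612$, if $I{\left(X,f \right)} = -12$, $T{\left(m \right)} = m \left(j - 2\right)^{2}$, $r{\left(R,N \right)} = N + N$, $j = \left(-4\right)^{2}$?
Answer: $-1624$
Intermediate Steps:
$j = 16$
$r{\left(R,N \right)} = 2 N$
$T{\left(m \right)} = 196 m$ ($T{\left(m \right)} = m \left(16 - 2\right)^{2} = m 14^{2} = m 196 = 196 m$)
$I{\left(r{\left(-5,-2 \right)},T{\left(2 \right)} \right)} - 1612 = -12 - 1612 = -1624$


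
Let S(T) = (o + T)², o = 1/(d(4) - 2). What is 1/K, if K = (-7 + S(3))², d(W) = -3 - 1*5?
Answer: 10000/19881 ≈ 0.50299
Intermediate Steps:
d(W) = -8 (d(W) = -3 - 5 = -8)
o = -⅒ (o = 1/(-8 - 2) = 1/(-10) = -⅒ ≈ -0.10000)
S(T) = (-⅒ + T)²
K = 19881/10000 (K = (-7 + (-1 + 10*3)²/100)² = (-7 + (-1 + 30)²/100)² = (-7 + (1/100)*29²)² = (-7 + (1/100)*841)² = (-7 + 841/100)² = (141/100)² = 19881/10000 ≈ 1.9881)
1/K = 1/(19881/10000) = 10000/19881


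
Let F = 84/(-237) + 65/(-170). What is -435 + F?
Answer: -1170389/2686 ≈ -435.74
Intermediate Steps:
F = -1979/2686 (F = 84*(-1/237) + 65*(-1/170) = -28/79 - 13/34 = -1979/2686 ≈ -0.73678)
-435 + F = -435 - 1979/2686 = -1170389/2686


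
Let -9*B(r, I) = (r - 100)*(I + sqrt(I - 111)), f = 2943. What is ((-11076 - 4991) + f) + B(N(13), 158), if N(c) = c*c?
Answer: -43006/3 - 23*sqrt(47)/3 ≈ -14388.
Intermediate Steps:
N(c) = c**2
B(r, I) = -(-100 + r)*(I + sqrt(-111 + I))/9 (B(r, I) = -(r - 100)*(I + sqrt(I - 111))/9 = -(-100 + r)*(I + sqrt(-111 + I))/9)
((-11076 - 4991) + f) + B(N(13), 158) = ((-11076 - 4991) + 2943) + ((100/9)*158 + 100*sqrt(-111 + 158)/9 - 1/9*158*13**2 - 1/9*13**2*sqrt(-111 + 158)) = (-16067 + 2943) + (15800/9 + 100*sqrt(47)/9 - 1/9*158*169 - 1/9*169*sqrt(47)) = -13124 + (15800/9 + 100*sqrt(47)/9 - 26702/9 - 169*sqrt(47)/9) = -13124 + (-3634/3 - 23*sqrt(47)/3) = -43006/3 - 23*sqrt(47)/3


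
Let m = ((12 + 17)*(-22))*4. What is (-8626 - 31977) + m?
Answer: -43155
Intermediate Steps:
m = -2552 (m = (29*(-22))*4 = -638*4 = -2552)
(-8626 - 31977) + m = (-8626 - 31977) - 2552 = -40603 - 2552 = -43155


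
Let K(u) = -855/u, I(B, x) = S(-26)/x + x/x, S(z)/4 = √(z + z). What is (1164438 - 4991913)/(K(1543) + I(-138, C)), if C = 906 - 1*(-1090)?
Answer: -252934358016455100/29496733373 + 4547207373111225*I*√13/58993466746 ≈ -8.575e+6 + 2.7792e+5*I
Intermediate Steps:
S(z) = 4*√2*√z (S(z) = 4*√(z + z) = 4*√(2*z) = 4*(√2*√z) = 4*√2*√z)
C = 1996 (C = 906 + 1090 = 1996)
I(B, x) = 1 + 8*I*√13/x (I(B, x) = (4*√2*√(-26))/x + x/x = (4*√2*(I*√26))/x + 1 = (8*I*√13)/x + 1 = 8*I*√13/x + 1 = 1 + 8*I*√13/x)
(1164438 - 4991913)/(K(1543) + I(-138, C)) = (1164438 - 4991913)/(-855/1543 + (1996 + 8*I*√13)/1996) = -3827475/(-855*1/1543 + (1996 + 8*I*√13)/1996) = -3827475/(-855/1543 + (1 + 2*I*√13/499)) = -3827475/(688/1543 + 2*I*√13/499)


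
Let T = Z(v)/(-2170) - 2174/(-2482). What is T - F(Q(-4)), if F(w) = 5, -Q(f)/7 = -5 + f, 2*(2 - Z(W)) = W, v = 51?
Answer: -22153793/5385940 ≈ -4.1133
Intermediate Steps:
Z(W) = 2 - W/2
Q(f) = 35 - 7*f (Q(f) = -7*(-5 + f) = 35 - 7*f)
T = 4775907/5385940 (T = (2 - 1/2*51)/(-2170) - 2174/(-2482) = (2 - 51/2)*(-1/2170) - 2174*(-1/2482) = -47/2*(-1/2170) + 1087/1241 = 47/4340 + 1087/1241 = 4775907/5385940 ≈ 0.88674)
T - F(Q(-4)) = 4775907/5385940 - 1*5 = 4775907/5385940 - 5 = -22153793/5385940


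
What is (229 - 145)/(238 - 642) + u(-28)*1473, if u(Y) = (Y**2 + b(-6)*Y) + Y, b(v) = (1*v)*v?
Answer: -37490817/101 ≈ -3.7120e+5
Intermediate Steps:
b(v) = v**2 (b(v) = v*v = v**2)
u(Y) = Y**2 + 37*Y (u(Y) = (Y**2 + (-6)**2*Y) + Y = (Y**2 + 36*Y) + Y = Y**2 + 37*Y)
(229 - 145)/(238 - 642) + u(-28)*1473 = (229 - 145)/(238 - 642) - 28*(37 - 28)*1473 = 84/(-404) - 28*9*1473 = 84*(-1/404) - 252*1473 = -21/101 - 371196 = -37490817/101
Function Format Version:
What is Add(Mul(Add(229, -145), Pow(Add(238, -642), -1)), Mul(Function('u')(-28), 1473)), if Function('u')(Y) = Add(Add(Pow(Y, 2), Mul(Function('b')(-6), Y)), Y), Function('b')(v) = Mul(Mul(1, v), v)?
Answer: Rational(-37490817, 101) ≈ -3.7120e+5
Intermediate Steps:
Function('b')(v) = Pow(v, 2) (Function('b')(v) = Mul(v, v) = Pow(v, 2))
Function('u')(Y) = Add(Pow(Y, 2), Mul(37, Y)) (Function('u')(Y) = Add(Add(Pow(Y, 2), Mul(Pow(-6, 2), Y)), Y) = Add(Add(Pow(Y, 2), Mul(36, Y)), Y) = Add(Pow(Y, 2), Mul(37, Y)))
Add(Mul(Add(229, -145), Pow(Add(238, -642), -1)), Mul(Function('u')(-28), 1473)) = Add(Mul(Add(229, -145), Pow(Add(238, -642), -1)), Mul(Mul(-28, Add(37, -28)), 1473)) = Add(Mul(84, Pow(-404, -1)), Mul(Mul(-28, 9), 1473)) = Add(Mul(84, Rational(-1, 404)), Mul(-252, 1473)) = Add(Rational(-21, 101), -371196) = Rational(-37490817, 101)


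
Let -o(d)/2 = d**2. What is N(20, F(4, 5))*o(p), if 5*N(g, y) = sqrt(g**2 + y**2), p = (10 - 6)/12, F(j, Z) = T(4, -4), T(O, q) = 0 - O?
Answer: -8*sqrt(26)/45 ≈ -0.90649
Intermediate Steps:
T(O, q) = -O
F(j, Z) = -4 (F(j, Z) = -1*4 = -4)
p = 1/3 (p = 4*(1/12) = 1/3 ≈ 0.33333)
N(g, y) = sqrt(g**2 + y**2)/5
o(d) = -2*d**2
N(20, F(4, 5))*o(p) = (sqrt(20**2 + (-4)**2)/5)*(-2*(1/3)**2) = (sqrt(400 + 16)/5)*(-2*1/9) = (sqrt(416)/5)*(-2/9) = ((4*sqrt(26))/5)*(-2/9) = (4*sqrt(26)/5)*(-2/9) = -8*sqrt(26)/45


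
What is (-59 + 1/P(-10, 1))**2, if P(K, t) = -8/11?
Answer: 233289/64 ≈ 3645.1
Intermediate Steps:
P(K, t) = -8/11 (P(K, t) = -8*1/11 = -8/11)
(-59 + 1/P(-10, 1))**2 = (-59 + 1/(-8/11))**2 = (-59 - 11/8)**2 = (-483/8)**2 = 233289/64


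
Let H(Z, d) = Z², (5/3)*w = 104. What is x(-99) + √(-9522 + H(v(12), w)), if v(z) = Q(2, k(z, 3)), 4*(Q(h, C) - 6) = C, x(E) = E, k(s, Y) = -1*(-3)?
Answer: -99 + 3*I*√16847/4 ≈ -99.0 + 97.347*I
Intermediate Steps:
w = 312/5 (w = (⅗)*104 = 312/5 ≈ 62.400)
k(s, Y) = 3
Q(h, C) = 6 + C/4
v(z) = 27/4 (v(z) = 6 + (¼)*3 = 6 + ¾ = 27/4)
x(-99) + √(-9522 + H(v(12), w)) = -99 + √(-9522 + (27/4)²) = -99 + √(-9522 + 729/16) = -99 + √(-151623/16) = -99 + 3*I*√16847/4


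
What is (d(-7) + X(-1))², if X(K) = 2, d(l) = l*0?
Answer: 4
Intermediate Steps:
d(l) = 0
(d(-7) + X(-1))² = (0 + 2)² = 2² = 4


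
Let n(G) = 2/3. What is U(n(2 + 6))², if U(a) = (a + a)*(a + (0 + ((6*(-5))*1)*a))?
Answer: 53824/81 ≈ 664.49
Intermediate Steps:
n(G) = ⅔ (n(G) = 2*(⅓) = ⅔)
U(a) = -58*a² (U(a) = (2*a)*(a + (0 + (-30*1)*a)) = (2*a)*(a + (0 - 30*a)) = (2*a)*(a - 30*a) = (2*a)*(-29*a) = -58*a²)
U(n(2 + 6))² = (-58*(⅔)²)² = (-58*4/9)² = (-232/9)² = 53824/81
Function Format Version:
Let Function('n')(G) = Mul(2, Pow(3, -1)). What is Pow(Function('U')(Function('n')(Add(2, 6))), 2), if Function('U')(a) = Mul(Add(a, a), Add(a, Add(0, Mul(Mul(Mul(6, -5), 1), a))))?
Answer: Rational(53824, 81) ≈ 664.49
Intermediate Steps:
Function('n')(G) = Rational(2, 3) (Function('n')(G) = Mul(2, Rational(1, 3)) = Rational(2, 3))
Function('U')(a) = Mul(-58, Pow(a, 2)) (Function('U')(a) = Mul(Mul(2, a), Add(a, Add(0, Mul(Mul(-30, 1), a)))) = Mul(Mul(2, a), Add(a, Add(0, Mul(-30, a)))) = Mul(Mul(2, a), Add(a, Mul(-30, a))) = Mul(Mul(2, a), Mul(-29, a)) = Mul(-58, Pow(a, 2)))
Pow(Function('U')(Function('n')(Add(2, 6))), 2) = Pow(Mul(-58, Pow(Rational(2, 3), 2)), 2) = Pow(Mul(-58, Rational(4, 9)), 2) = Pow(Rational(-232, 9), 2) = Rational(53824, 81)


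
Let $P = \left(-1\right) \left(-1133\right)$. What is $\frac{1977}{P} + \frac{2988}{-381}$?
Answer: $- \frac{877389}{143891} \approx -6.0976$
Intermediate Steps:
$P = 1133$
$\frac{1977}{P} + \frac{2988}{-381} = \frac{1977}{1133} + \frac{2988}{-381} = 1977 \cdot \frac{1}{1133} + 2988 \left(- \frac{1}{381}\right) = \frac{1977}{1133} - \frac{996}{127} = - \frac{877389}{143891}$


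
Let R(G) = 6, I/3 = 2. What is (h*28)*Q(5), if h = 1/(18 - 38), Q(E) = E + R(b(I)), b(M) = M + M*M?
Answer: -77/5 ≈ -15.400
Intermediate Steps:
I = 6 (I = 3*2 = 6)
b(M) = M + M²
Q(E) = 6 + E (Q(E) = E + 6 = 6 + E)
h = -1/20 (h = 1/(-20) = -1/20 ≈ -0.050000)
(h*28)*Q(5) = (-1/20*28)*(6 + 5) = -7/5*11 = -77/5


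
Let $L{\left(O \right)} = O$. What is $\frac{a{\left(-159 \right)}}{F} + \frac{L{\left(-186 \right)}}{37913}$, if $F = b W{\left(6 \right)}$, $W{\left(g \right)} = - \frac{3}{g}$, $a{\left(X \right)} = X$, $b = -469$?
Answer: $- \frac{391728}{573587} \approx -0.68294$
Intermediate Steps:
$F = \frac{469}{2}$ ($F = - 469 \left(- \frac{3}{6}\right) = - 469 \left(\left(-3\right) \frac{1}{6}\right) = \left(-469\right) \left(- \frac{1}{2}\right) = \frac{469}{2} \approx 234.5$)
$\frac{a{\left(-159 \right)}}{F} + \frac{L{\left(-186 \right)}}{37913} = - \frac{159}{\frac{469}{2}} - \frac{186}{37913} = \left(-159\right) \frac{2}{469} - \frac{6}{1223} = - \frac{318}{469} - \frac{6}{1223} = - \frac{391728}{573587}$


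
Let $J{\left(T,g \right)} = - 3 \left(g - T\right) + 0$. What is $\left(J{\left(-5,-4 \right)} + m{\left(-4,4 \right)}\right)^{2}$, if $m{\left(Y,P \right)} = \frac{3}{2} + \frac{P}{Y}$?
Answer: $\frac{25}{4} \approx 6.25$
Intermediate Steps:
$m{\left(Y,P \right)} = \frac{3}{2} + \frac{P}{Y}$ ($m{\left(Y,P \right)} = 3 \cdot \frac{1}{2} + \frac{P}{Y} = \frac{3}{2} + \frac{P}{Y}$)
$J{\left(T,g \right)} = - 3 g + 3 T$ ($J{\left(T,g \right)} = \left(- 3 g + 3 T\right) + 0 = - 3 g + 3 T$)
$\left(J{\left(-5,-4 \right)} + m{\left(-4,4 \right)}\right)^{2} = \left(\left(\left(-3\right) \left(-4\right) + 3 \left(-5\right)\right) + \left(\frac{3}{2} + \frac{4}{-4}\right)\right)^{2} = \left(\left(12 - 15\right) + \left(\frac{3}{2} + 4 \left(- \frac{1}{4}\right)\right)\right)^{2} = \left(-3 + \left(\frac{3}{2} - 1\right)\right)^{2} = \left(-3 + \frac{1}{2}\right)^{2} = \left(- \frac{5}{2}\right)^{2} = \frac{25}{4}$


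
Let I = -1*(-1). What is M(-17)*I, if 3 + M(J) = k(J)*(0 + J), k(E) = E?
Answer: 286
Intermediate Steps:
M(J) = -3 + J² (M(J) = -3 + J*(0 + J) = -3 + J*J = -3 + J²)
I = 1
M(-17)*I = (-3 + (-17)²)*1 = (-3 + 289)*1 = 286*1 = 286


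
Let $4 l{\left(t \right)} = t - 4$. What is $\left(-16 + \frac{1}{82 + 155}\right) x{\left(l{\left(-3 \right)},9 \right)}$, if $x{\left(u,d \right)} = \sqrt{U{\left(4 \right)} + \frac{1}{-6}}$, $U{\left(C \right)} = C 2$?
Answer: $- \frac{3791 \sqrt{282}}{1422} \approx -44.769$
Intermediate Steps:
$U{\left(C \right)} = 2 C$
$l{\left(t \right)} = -1 + \frac{t}{4}$ ($l{\left(t \right)} = \frac{t - 4}{4} = \frac{-4 + t}{4} = -1 + \frac{t}{4}$)
$x{\left(u,d \right)} = \frac{\sqrt{282}}{6}$ ($x{\left(u,d \right)} = \sqrt{2 \cdot 4 + \frac{1}{-6}} = \sqrt{8 - \frac{1}{6}} = \sqrt{\frac{47}{6}} = \frac{\sqrt{282}}{6}$)
$\left(-16 + \frac{1}{82 + 155}\right) x{\left(l{\left(-3 \right)},9 \right)} = \left(-16 + \frac{1}{82 + 155}\right) \frac{\sqrt{282}}{6} = \left(-16 + \frac{1}{237}\right) \frac{\sqrt{282}}{6} = - \frac{3791 \frac{\sqrt{282}}{6}}{237} = - \frac{3791 \sqrt{282}}{1422}$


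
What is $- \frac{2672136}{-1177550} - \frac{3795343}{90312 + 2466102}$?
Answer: $\frac{1180939865327}{1505152652850} \approx 0.7846$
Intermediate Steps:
$- \frac{2672136}{-1177550} - \frac{3795343}{90312 + 2466102} = \left(-2672136\right) \left(- \frac{1}{1177550}\right) - \frac{3795343}{2556414} = \frac{1336068}{588775} - \frac{3795343}{2556414} = \frac{1180939865327}{1505152652850}$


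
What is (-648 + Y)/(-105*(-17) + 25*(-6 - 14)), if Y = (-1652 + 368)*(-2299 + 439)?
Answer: 2387592/1285 ≈ 1858.0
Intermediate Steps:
Y = 2388240 (Y = -1284*(-1860) = 2388240)
(-648 + Y)/(-105*(-17) + 25*(-6 - 14)) = (-648 + 2388240)/(-105*(-17) + 25*(-6 - 14)) = 2387592/(1785 + 25*(-20)) = 2387592/(1785 - 500) = 2387592/1285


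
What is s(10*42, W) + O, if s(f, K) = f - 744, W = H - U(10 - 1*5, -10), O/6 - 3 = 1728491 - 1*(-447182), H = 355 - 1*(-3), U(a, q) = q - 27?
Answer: 13053732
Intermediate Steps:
U(a, q) = -27 + q
H = 358 (H = 355 + 3 = 358)
O = 13054056 (O = 18 + 6*(1728491 - 1*(-447182)) = 18 + 6*(1728491 + 447182) = 18 + 6*2175673 = 18 + 13054038 = 13054056)
W = 395 (W = 358 - (-27 - 10) = 358 - 1*(-37) = 358 + 37 = 395)
s(f, K) = -744 + f
s(10*42, W) + O = (-744 + 10*42) + 13054056 = (-744 + 420) + 13054056 = -324 + 13054056 = 13053732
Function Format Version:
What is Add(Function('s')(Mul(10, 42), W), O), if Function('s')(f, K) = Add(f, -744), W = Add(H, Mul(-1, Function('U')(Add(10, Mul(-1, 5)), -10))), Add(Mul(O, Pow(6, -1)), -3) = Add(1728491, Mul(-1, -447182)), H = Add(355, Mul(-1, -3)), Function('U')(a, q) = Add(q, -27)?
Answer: 13053732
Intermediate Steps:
Function('U')(a, q) = Add(-27, q)
H = 358 (H = Add(355, 3) = 358)
O = 13054056 (O = Add(18, Mul(6, Add(1728491, Mul(-1, -447182)))) = Add(18, Mul(6, Add(1728491, 447182))) = Add(18, Mul(6, 2175673)) = Add(18, 13054038) = 13054056)
W = 395 (W = Add(358, Mul(-1, Add(-27, -10))) = Add(358, Mul(-1, -37)) = Add(358, 37) = 395)
Function('s')(f, K) = Add(-744, f)
Add(Function('s')(Mul(10, 42), W), O) = Add(Add(-744, Mul(10, 42)), 13054056) = Add(Add(-744, 420), 13054056) = Add(-324, 13054056) = 13053732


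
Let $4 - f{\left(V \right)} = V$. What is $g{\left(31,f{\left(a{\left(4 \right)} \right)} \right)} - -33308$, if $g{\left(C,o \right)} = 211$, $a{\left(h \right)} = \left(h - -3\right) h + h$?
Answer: $33519$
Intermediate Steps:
$a{\left(h \right)} = h + h \left(3 + h\right)$ ($a{\left(h \right)} = \left(h + 3\right) h + h = \left(3 + h\right) h + h = h \left(3 + h\right) + h = h + h \left(3 + h\right)$)
$f{\left(V \right)} = 4 - V$
$g{\left(31,f{\left(a{\left(4 \right)} \right)} \right)} - -33308 = 211 - -33308 = 211 + 33308 = 33519$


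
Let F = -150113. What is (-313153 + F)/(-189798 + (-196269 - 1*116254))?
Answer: 463266/502321 ≈ 0.92225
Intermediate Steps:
(-313153 + F)/(-189798 + (-196269 - 1*116254)) = (-313153 - 150113)/(-189798 + (-196269 - 1*116254)) = -463266/(-189798 + (-196269 - 116254)) = -463266/(-189798 - 312523) = -463266/(-502321) = -463266*(-1/502321) = 463266/502321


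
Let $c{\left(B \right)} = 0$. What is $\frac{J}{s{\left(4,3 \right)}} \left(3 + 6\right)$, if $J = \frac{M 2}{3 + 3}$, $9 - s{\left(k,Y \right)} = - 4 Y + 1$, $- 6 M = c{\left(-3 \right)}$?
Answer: $0$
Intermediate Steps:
$M = 0$ ($M = \left(- \frac{1}{6}\right) 0 = 0$)
$s{\left(k,Y \right)} = 8 + 4 Y$ ($s{\left(k,Y \right)} = 9 - \left(- 4 Y + 1\right) = 9 - \left(1 - 4 Y\right) = 9 + \left(-1 + 4 Y\right) = 8 + 4 Y$)
$J = 0$ ($J = \frac{0 \cdot 2}{3 + 3} = \frac{1}{6} \cdot 0 = 0$)
$\frac{J}{s{\left(4,3 \right)}} \left(3 + 6\right) = \frac{0}{8 + 4 \cdot 3} \left(3 + 6\right) = \frac{0}{8 + 12} \cdot 9 = \frac{0}{20} \cdot 9 = 0 \cdot \frac{1}{20} \cdot 9 = 0 \cdot 9 = 0$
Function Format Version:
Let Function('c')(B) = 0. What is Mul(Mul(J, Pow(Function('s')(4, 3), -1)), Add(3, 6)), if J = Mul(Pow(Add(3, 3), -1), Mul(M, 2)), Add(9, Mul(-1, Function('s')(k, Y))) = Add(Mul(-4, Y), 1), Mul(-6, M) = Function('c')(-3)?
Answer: 0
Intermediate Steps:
M = 0 (M = Mul(Rational(-1, 6), 0) = 0)
Function('s')(k, Y) = Add(8, Mul(4, Y)) (Function('s')(k, Y) = Add(9, Mul(-1, Add(Mul(-4, Y), 1))) = Add(9, Mul(-1, Add(1, Mul(-4, Y)))) = Add(9, Add(-1, Mul(4, Y))) = Add(8, Mul(4, Y)))
J = 0 (J = Mul(Pow(Add(3, 3), -1), Mul(0, 2)) = Mul(Pow(6, -1), 0) = Mul(Rational(1, 6), 0) = 0)
Mul(Mul(J, Pow(Function('s')(4, 3), -1)), Add(3, 6)) = Mul(Mul(0, Pow(Add(8, Mul(4, 3)), -1)), Add(3, 6)) = Mul(Mul(0, Pow(Add(8, 12), -1)), 9) = Mul(Mul(0, Pow(20, -1)), 9) = Mul(Mul(0, Rational(1, 20)), 9) = Mul(0, 9) = 0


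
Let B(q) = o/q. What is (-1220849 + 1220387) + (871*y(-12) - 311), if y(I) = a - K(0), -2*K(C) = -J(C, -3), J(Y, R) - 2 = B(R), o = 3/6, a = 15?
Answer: 137923/12 ≈ 11494.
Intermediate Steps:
o = ½ (o = 3*(⅙) = ½ ≈ 0.50000)
B(q) = 1/(2*q)
J(Y, R) = 2 + 1/(2*R)
K(C) = 11/12 (K(C) = -(-1)*(2 + (½)/(-3))/2 = -(-1)*(2 + (½)*(-⅓))/2 = -(-1)*(2 - ⅙)/2 = -(-1)*11/(2*6) = -½*(-11/6) = 11/12)
y(I) = 169/12 (y(I) = 15 - 1*11/12 = 15 - 11/12 = 169/12)
(-1220849 + 1220387) + (871*y(-12) - 311) = (-1220849 + 1220387) + (871*(169/12) - 311) = -462 + (147199/12 - 311) = -462 + 143467/12 = 137923/12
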